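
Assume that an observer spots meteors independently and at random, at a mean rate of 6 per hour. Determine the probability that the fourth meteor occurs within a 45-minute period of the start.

0.6577

Over the interval, μ = 6 × 0.75 = 4.5 (a 45-minute period = 0.75 hours).
The fourth arrival falls in the interval iff at least 4 events occur there: P(S_4 ≤ t) = P(N ≥ 4) = 1 − P(N ≤ 3) ≈ 0.6577.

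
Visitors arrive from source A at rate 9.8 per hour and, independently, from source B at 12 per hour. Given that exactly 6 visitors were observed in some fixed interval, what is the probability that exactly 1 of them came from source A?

0.1363

Given the total, each event is independently from source A with probability p = λ_A/(λ_A+λ_B) = 9.8/21.8 ≈ 0.4495.
So K ~ Binomial(6, 9.8/21.8): P(K = 1) = C(6,1) · (9.8/21.8)^1 · (12/21.8)^5 ≈ 0.1363.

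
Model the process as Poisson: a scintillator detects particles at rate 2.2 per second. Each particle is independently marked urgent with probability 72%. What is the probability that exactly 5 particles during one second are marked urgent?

Thinning: the particles that are marked urgent themselves form a Poisson process with rate 0.72 × 2.2 = 1.584 per second.
So μ = 1.584.
P(N = 5) = e^(−1.584) · 1.584^5/5! ≈ 0.0170.

0.0170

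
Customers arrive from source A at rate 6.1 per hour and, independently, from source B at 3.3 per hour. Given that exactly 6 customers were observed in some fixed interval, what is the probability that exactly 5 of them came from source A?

0.2424

Given the total, each event is independently from source A with probability p = λ_A/(λ_A+λ_B) = 6.1/9.4 ≈ 0.6489.
So K ~ Binomial(6, 6.1/9.4): P(K = 5) = C(6,5) · (6.1/9.4)^5 · (3.3/9.4)^1 ≈ 0.2424.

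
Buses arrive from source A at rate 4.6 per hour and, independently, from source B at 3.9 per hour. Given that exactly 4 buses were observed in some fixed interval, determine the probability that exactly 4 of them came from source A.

Given the total, each event is independently from source A with probability p = λ_A/(λ_A+λ_B) = 4.6/8.5 ≈ 0.5412.
So K ~ Binomial(4, 4.6/8.5): P(K = 4) = C(4,4) · (4.6/8.5)^4 · (3.9/8.5)^0 ≈ 0.0858.

0.0858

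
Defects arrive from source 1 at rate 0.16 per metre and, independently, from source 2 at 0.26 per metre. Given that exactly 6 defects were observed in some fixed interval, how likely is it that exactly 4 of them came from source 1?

Given the total, each event is independently from source 1 with probability p = λ_1/(λ_1+λ_2) = 0.16/0.42 ≈ 0.3810.
So K ~ Binomial(6, 0.16/0.42): P(K = 4) = C(6,4) · (0.16/0.42)^4 · (0.26/0.42)^2 ≈ 0.1211.

0.1211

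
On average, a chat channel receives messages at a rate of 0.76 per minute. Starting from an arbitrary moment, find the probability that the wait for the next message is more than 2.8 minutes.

The wait for the next event is exponential with rate λ = 0.76 per minute.
P(T > 2.8) = e^(−λt) = e^(−0.76 × 2.8) = e^(−2.128) ≈ 0.1191.

0.1191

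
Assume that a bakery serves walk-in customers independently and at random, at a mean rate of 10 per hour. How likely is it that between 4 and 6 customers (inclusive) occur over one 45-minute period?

Over the interval, μ = 10 × 0.75 = 7.5 (a 45-minute period = 0.75 hours).
P(4 ≤ N ≤ 6) = Σ_{j=4}^{6} e^(−7.5) · 7.5^j/j! ≈ 0.3190.

0.3190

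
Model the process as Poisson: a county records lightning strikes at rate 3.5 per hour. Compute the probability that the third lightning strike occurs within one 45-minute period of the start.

Over the interval, μ = 3.5 × 0.75 = 2.625 (a 45-minute period = 0.75 hours).
The third arrival falls in the interval iff at least 3 events occur there: P(S_3 ≤ t) = P(N ≥ 3) = 1 − P(N ≤ 2) ≈ 0.4878.

0.4878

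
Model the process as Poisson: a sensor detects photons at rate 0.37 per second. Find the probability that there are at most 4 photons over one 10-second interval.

0.6872

Over the interval, μ = 0.37 × 10 = 3.7 (a 10-second interval = 10 seconds).
P(N ≤ 4) = Σ_{j=0}^{4} e^(−μ) μ^j/j! ≈ 0.6872.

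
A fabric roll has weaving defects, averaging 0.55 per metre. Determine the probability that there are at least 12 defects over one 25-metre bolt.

0.7183

Over the interval, μ = 0.55 × 25 = 13.75 (a 25-metre bolt = 25 metres).
P(N ≥ 12) = 1 − P(N ≤ 11) = 1 − Σ_{j=0}^{11} e^(−μ) μ^j/j! ≈ 0.7183.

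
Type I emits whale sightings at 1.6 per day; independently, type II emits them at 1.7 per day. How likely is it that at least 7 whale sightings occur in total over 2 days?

0.4892

Independent Poisson processes superpose: combined rate λ = 1.6 + 1.7 = 3.3 per day.
Over the interval, μ = 3.3 × 2 = 6.6 (2 days).
P(N ≥ 7) = 1 − P(N ≤ 6) ≈ 0.4892.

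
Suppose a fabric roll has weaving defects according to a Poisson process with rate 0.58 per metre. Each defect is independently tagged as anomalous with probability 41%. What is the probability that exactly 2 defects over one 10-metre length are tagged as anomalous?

Thinning: the defects that are tagged as anomalous themselves form a Poisson process with rate 0.41 × 0.58 = 0.2378 per metre.
Over the interval, μ = 0.2378 × 10 = 2.378 (a 10-metre length = 10 metres).
P(N = 2) = e^(−2.378) · 2.378^2/2! ≈ 0.2622.

0.2622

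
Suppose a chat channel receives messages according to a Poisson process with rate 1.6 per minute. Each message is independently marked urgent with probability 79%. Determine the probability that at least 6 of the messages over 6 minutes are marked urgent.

0.7676

Thinning: the messages that are marked urgent themselves form a Poisson process with rate 0.79 × 1.6 = 1.264 per minute.
Over the interval, μ = 1.264 × 6 = 7.584 (6 minutes).
P(N ≥ 6) = 1 − P(N ≤ 5) ≈ 0.7676.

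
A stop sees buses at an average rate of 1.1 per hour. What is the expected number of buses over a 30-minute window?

E[N] = λt = 1.1 × 0.5 = 0.55 (a 30-minute window = 0.5 hours).

0.55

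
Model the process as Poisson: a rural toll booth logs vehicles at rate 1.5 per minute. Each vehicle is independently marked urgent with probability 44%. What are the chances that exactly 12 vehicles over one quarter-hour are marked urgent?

0.0928

Thinning: the vehicles that are marked urgent themselves form a Poisson process with rate 0.44 × 1.5 = 0.66 per minute.
Over the interval, μ = 0.66 × 15 = 9.9 (a quarter-hour = 15 minutes).
P(N = 12) = e^(−9.9) · 9.9^12/12! ≈ 0.0928.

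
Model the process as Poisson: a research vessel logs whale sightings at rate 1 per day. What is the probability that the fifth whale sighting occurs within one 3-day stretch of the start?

0.1847

Over the interval, μ = 1 × 3 = 3 (a 3-day stretch = 3 days).
The fifth arrival falls in the interval iff at least 5 events occur there: P(S_5 ≤ t) = P(N ≥ 5) = 1 − P(N ≤ 4) ≈ 0.1847.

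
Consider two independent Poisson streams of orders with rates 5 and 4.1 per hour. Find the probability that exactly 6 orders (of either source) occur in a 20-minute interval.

Independent Poisson processes superpose: combined rate λ = 5 + 4.1 = 9.1 per hour.
Over the interval, μ = 9.1 × 1/3 ≈ 3.03333 (a 20-minute interval = 1/3 hours).
P(N = 6) = e^(−3.03333) · 3.03333^6/6! ≈ 0.0521.

0.0521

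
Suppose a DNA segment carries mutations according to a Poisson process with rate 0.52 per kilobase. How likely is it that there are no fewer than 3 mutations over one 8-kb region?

Over the interval, μ = 0.52 × 8 = 4.16 (an 8-kb region = 8 kilobases).
P(N ≥ 3) = 1 − P(N ≤ 2) = 1 − Σ_{j=0}^{2} e^(−μ) μ^j/j! ≈ 0.7844.

0.7844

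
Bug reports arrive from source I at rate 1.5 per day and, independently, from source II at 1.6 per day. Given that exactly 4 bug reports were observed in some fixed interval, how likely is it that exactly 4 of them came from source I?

Given the total, each event is independently from source I with probability p = λ_I/(λ_I+λ_II) = 1.5/3.1 ≈ 0.4839.
So K ~ Binomial(4, 1.5/3.1): P(K = 4) = C(4,4) · (1.5/3.1)^4 · (1.6/3.1)^0 ≈ 0.0548.

0.0548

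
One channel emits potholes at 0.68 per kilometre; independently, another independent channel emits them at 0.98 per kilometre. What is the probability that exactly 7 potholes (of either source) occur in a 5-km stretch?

Independent Poisson processes superpose: combined rate λ = 0.68 + 0.98 = 1.66 per kilometre.
Over the interval, μ = 1.66 × 5 = 8.3 (a 5-km stretch = 5 kilometres).
P(N = 7) = e^(−8.3) · 8.3^7/7! ≈ 0.1338.

0.1338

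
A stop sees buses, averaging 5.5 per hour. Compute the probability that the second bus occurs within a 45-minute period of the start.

Over the interval, μ = 5.5 × 0.75 = 4.125 (a 45-minute period = 0.75 hours).
The second arrival falls in the interval iff at least 2 events occur there: P(S_2 ≤ t) = P(N ≥ 2) = 1 − P(N ≤ 1) ≈ 0.9172.

0.9172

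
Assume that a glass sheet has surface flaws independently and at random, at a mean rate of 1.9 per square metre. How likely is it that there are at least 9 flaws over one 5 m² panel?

0.6082

Over the interval, μ = 1.9 × 5 = 9.5 (a 5 m² panel = 5 square metres).
P(N ≥ 9) = 1 − P(N ≤ 8) = 1 − Σ_{j=0}^{8} e^(−μ) μ^j/j! ≈ 0.6082.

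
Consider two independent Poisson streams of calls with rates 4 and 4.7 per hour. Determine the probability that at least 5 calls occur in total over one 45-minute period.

Independent Poisson processes superpose: combined rate λ = 4 + 4.7 = 8.7 per hour.
Over the interval, μ = 8.7 × 0.75 = 6.525 (a 45-minute period = 0.75 hours).
P(N ≥ 5) = 1 − P(N ≤ 4) ≈ 0.7791.

0.7791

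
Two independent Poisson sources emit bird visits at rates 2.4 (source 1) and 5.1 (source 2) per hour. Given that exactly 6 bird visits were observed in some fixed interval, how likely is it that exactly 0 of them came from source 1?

Given the total, each event is independently from source 1 with probability p = λ_1/(λ_1+λ_2) = 2.4/7.5 = 0.3200.
So K ~ Binomial(6, 2.4/7.5): P(K = 0) = C(6,0) · (2.4/7.5)^0 · (5.1/7.5)^6 ≈ 0.0989.

0.0989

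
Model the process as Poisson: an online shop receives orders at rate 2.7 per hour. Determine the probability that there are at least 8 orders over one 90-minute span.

0.0542

Over the interval, μ = 2.7 × 1.5 = 4.05 (a 90-minute span = 1.5 hours).
P(N ≥ 8) = 1 − P(N ≤ 7) = 1 − Σ_{j=0}^{7} e^(−μ) μ^j/j! ≈ 0.0542.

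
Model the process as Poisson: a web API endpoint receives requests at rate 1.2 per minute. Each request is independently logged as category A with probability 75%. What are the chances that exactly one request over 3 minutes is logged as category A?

0.1815

Thinning: the requests that are logged as category A themselves form a Poisson process with rate 0.75 × 1.2 = 0.9 per minute.
Over the interval, μ = 0.9 × 3 = 2.7 (3 minutes).
P(N = 1) = e^(−2.7) · 2.7^1/1! ≈ 0.1815.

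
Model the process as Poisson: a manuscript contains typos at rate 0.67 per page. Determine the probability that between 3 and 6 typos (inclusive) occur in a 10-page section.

Over the interval, μ = 0.67 × 10 = 6.7 (a 10-page section = 10 pages).
P(3 ≤ N ≤ 6) = Σ_{j=3}^{6} e^(−6.7) · 6.7^j/j! ≈ 0.4582.

0.4582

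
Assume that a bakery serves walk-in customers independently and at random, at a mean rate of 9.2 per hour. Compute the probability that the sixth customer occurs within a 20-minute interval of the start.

0.0908

Over the interval, μ = 9.2 × 1/3 ≈ 3.06667 (a 20-minute interval = 1/3 hours).
The sixth arrival falls in the interval iff at least 6 events occur there: P(S_6 ≤ t) = P(N ≥ 6) = 1 − P(N ≤ 5) ≈ 0.0908.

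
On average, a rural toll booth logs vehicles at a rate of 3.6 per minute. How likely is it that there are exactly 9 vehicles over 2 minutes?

Over the interval, μ = 3.6 × 2 = 7.2 (2 minutes).
P(N = 9) = e^(−μ) μ^9/9! = e^(−7.2) · 7.2^9/362880 ≈ 0.1070.

0.1070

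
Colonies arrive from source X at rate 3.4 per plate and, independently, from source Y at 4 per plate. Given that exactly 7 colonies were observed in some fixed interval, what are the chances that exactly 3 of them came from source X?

0.2898

Given the total, each event is independently from source X with probability p = λ_X/(λ_X+λ_Y) = 3.4/7.4 ≈ 0.4595.
So K ~ Binomial(7, 3.4/7.4): P(K = 3) = C(7,3) · (3.4/7.4)^3 · (4/7.4)^4 ≈ 0.2898.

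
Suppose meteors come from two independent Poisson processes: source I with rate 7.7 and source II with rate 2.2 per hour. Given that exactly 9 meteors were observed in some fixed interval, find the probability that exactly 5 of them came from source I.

0.0875

Given the total, each event is independently from source I with probability p = λ_I/(λ_I+λ_II) = 7.7/9.9 ≈ 0.7778.
So K ~ Binomial(9, 7.7/9.9): P(K = 5) = C(9,5) · (7.7/9.9)^5 · (2.2/9.9)^4 ≈ 0.0875.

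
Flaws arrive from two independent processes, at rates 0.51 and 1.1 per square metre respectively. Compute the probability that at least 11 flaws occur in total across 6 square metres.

Independent Poisson processes superpose: combined rate λ = 0.51 + 1.1 = 1.61 per square metre.
Over the interval, μ = 1.61 × 6 = 9.66 (6 square metres).
P(N ≥ 11) = 1 − P(N ≤ 10) ≈ 0.3745.

0.3745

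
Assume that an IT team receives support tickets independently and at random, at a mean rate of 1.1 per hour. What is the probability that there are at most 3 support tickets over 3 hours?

0.5803

Over the interval, μ = 1.1 × 3 = 3.3 (3 hours).
P(N ≤ 3) = Σ_{j=0}^{3} e^(−μ) μ^j/j! ≈ 0.5803.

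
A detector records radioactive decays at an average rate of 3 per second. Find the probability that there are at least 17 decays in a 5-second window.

0.3359

Over the interval, μ = 3 × 5 = 15 (a 5-second window = 5 seconds).
P(N ≥ 17) = 1 − P(N ≤ 16) = 1 − Σ_{j=0}^{16} e^(−μ) μ^j/j! ≈ 0.3359.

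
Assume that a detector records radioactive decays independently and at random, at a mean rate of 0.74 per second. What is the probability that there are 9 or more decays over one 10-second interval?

Over the interval, μ = 0.74 × 10 = 7.4 (a 10-second interval = 10 seconds).
P(N ≥ 9) = 1 − P(N ≤ 8) = 1 − Σ_{j=0}^{8} e^(−μ) μ^j/j! ≈ 0.3243.

0.3243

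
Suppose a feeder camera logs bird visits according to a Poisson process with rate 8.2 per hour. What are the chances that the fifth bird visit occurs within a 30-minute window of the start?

0.3907

Over the interval, μ = 8.2 × 0.5 = 4.1 (a 30-minute window = 0.5 hours).
The fifth arrival falls in the interval iff at least 5 events occur there: P(S_5 ≤ t) = P(N ≥ 5) = 1 − P(N ≤ 4) ≈ 0.3907.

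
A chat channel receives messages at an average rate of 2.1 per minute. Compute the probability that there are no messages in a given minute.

With mean μ = 2.1 per minute,
P(N = 0) = e^(−μ) μ^0/0! = e^(−2.1) · 2.1^0/1 ≈ 0.1225.

0.1225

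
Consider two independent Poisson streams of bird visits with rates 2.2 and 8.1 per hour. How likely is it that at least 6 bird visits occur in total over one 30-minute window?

0.4103

Independent Poisson processes superpose: combined rate λ = 2.2 + 8.1 = 10.3 per hour.
Over the interval, μ = 10.3 × 0.5 = 5.15 (a 30-minute window = 0.5 hours).
P(N ≥ 6) = 1 − P(N ≤ 5) ≈ 0.4103.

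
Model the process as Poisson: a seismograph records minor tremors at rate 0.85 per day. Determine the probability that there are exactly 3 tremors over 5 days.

Over the interval, μ = 0.85 × 5 = 4.25 (5 days).
P(N = 3) = e^(−μ) μ^3/3! = e^(−4.25) · 4.25^3/6 ≈ 0.1825.

0.1825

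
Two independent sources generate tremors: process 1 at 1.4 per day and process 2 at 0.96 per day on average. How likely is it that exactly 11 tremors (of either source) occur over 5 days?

Independent Poisson processes superpose: combined rate λ = 1.4 + 0.96 = 2.36 per day.
Over the interval, μ = 2.36 × 5 = 11.8 (5 days).
P(N = 11) = e^(−11.8) · 11.8^11/11! ≈ 0.1161.

0.1161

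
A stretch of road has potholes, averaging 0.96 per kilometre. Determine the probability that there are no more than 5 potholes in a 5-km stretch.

0.6510

Over the interval, μ = 0.96 × 5 = 4.8 (a 5-km stretch = 5 kilometres).
P(N ≤ 5) = Σ_{j=0}^{5} e^(−μ) μ^j/j! ≈ 0.6510.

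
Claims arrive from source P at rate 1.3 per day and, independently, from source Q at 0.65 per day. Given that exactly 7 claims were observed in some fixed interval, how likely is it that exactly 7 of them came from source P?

0.0585

Given the total, each event is independently from source P with probability p = λ_P/(λ_P+λ_Q) = 1.3/1.95 ≈ 0.6667.
So K ~ Binomial(7, 1.3/1.95): P(K = 7) = C(7,7) · (1.3/1.95)^7 · (0.65/1.95)^0 ≈ 0.0585.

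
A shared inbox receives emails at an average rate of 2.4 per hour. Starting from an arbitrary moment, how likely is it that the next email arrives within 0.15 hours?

Inter-arrival times are exponential with rate λ = 2.4 per hour.
P(T ≤ 0.15) = 1 − e^(−λt) = 1 − e^(−2.4 × 0.15) = 1 − e^(−0.36) ≈ 0.3023.

0.3023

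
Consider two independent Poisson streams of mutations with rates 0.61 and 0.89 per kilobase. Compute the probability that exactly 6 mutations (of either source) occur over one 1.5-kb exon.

Independent Poisson processes superpose: combined rate λ = 0.61 + 0.89 = 1.5 per kilobase.
Over the interval, μ = 1.5 × 1.5 = 2.25 (a 1.5-kb exon = 1.5 kilobases).
P(N = 6) = e^(−2.25) · 2.25^6/6! ≈ 0.0190.

0.0190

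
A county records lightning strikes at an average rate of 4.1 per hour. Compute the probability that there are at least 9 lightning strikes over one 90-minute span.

Over the interval, μ = 4.1 × 1.5 = 6.15 (a 90-minute span = 1.5 hours).
P(N ≥ 9) = 1 − P(N ≤ 8) = 1 − Σ_{j=0}^{8} e^(−μ) μ^j/j! ≈ 0.1686.

0.1686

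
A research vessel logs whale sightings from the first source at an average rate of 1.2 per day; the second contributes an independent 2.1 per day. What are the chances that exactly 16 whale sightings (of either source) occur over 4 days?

Independent Poisson processes superpose: combined rate λ = 1.2 + 2.1 = 3.3 per day.
Over the interval, μ = 3.3 × 4 = 13.2 (4 days).
P(N = 16) = e^(−13.2) · 13.2^16/16! ≈ 0.0751.

0.0751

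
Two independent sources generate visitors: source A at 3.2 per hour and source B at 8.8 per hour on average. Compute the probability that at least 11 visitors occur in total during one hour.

0.6528

Independent Poisson processes superpose: combined rate λ = 3.2 + 8.8 = 12 per hour.
So μ = 12.
P(N ≥ 11) = 1 − P(N ≤ 10) ≈ 0.6528.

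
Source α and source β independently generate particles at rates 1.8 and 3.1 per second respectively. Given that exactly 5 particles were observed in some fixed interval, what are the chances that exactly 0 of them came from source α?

Given the total, each event is independently from source α with probability p = λ_α/(λ_α+λ_β) = 1.8/4.9 ≈ 0.3673.
So K ~ Binomial(5, 1.8/4.9): P(K = 0) = C(5,0) · (1.8/4.9)^0 · (3.1/4.9)^5 ≈ 0.1014.

0.1014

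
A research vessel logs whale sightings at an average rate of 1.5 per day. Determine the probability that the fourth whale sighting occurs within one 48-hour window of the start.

0.3528

Over the interval, μ = 1.5 × 2 = 3 (a 48-hour window = 2 days).
The fourth arrival falls in the interval iff at least 4 events occur there: P(S_4 ≤ t) = P(N ≥ 4) = 1 − P(N ≤ 3) ≈ 0.3528.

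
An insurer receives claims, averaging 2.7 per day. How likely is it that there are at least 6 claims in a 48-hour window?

Over the interval, μ = 2.7 × 2 = 5.4 (a 48-hour window = 2 days).
P(N ≥ 6) = 1 − P(N ≤ 5) = 1 − Σ_{j=0}^{5} e^(−μ) μ^j/j! ≈ 0.4539.

0.4539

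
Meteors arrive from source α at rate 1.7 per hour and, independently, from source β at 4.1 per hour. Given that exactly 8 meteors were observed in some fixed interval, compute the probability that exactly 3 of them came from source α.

Given the total, each event is independently from source α with probability p = λ_α/(λ_α+λ_β) = 1.7/5.8 ≈ 0.2931.
So K ~ Binomial(8, 1.7/5.8): P(K = 3) = C(8,3) · (1.7/5.8)^3 · (4.1/5.8)^5 ≈ 0.2489.

0.2489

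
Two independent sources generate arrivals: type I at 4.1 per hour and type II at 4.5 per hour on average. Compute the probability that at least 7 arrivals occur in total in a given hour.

Independent Poisson processes superpose: combined rate λ = 4.1 + 4.5 = 8.6 per hour.
So μ = 8.6.
P(N ≥ 7) = 1 − P(N ≤ 6) ≈ 0.7543.

0.7543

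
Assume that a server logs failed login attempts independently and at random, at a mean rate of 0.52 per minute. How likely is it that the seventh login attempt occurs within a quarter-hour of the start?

0.6616

Over the interval, μ = 0.52 × 15 = 7.8 (a quarter-hour = 15 minutes).
The seventh arrival falls in the interval iff at least 7 events occur there: P(S_7 ≤ t) = P(N ≥ 7) = 1 − P(N ≤ 6) ≈ 0.6616.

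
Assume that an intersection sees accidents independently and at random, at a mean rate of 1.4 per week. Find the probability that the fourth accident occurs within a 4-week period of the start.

0.8094

Over the interval, μ = 1.4 × 4 = 5.6 (a 4-week period = 4 weeks).
The fourth arrival falls in the interval iff at least 4 events occur there: P(S_4 ≤ t) = P(N ≥ 4) = 1 − P(N ≤ 3) ≈ 0.8094.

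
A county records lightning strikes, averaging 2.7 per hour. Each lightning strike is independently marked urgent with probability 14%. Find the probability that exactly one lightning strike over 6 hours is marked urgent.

0.2348

Thinning: the lightning strikes that are marked urgent themselves form a Poisson process with rate 0.14 × 2.7 = 0.378 per hour.
Over the interval, μ = 0.378 × 6 = 2.268 (6 hours).
P(N = 1) = e^(−2.268) · 2.268^1/1! ≈ 0.2348.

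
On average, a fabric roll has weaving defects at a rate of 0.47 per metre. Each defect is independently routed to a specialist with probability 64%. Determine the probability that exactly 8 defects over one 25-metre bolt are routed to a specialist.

0.1375

Thinning: the defects that are routed to a specialist themselves form a Poisson process with rate 0.64 × 0.47 = 0.3008 per metre.
Over the interval, μ = 0.3008 × 25 = 7.52 (a 25-metre bolt = 25 metres).
P(N = 8) = e^(−7.52) · 7.52^8/8! ≈ 0.1375.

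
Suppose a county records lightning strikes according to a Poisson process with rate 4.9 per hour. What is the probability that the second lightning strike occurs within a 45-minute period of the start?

0.8815

Over the interval, μ = 4.9 × 0.75 = 3.675 (a 45-minute period = 0.75 hours).
The second arrival falls in the interval iff at least 2 events occur there: P(S_2 ≤ t) = P(N ≥ 2) = 1 − P(N ≤ 1) ≈ 0.8815.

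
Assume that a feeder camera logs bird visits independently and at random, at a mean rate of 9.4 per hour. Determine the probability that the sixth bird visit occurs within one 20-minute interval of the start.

Over the interval, μ = 9.4 × 1/3 ≈ 3.13333 (a 20-minute interval = 1/3 hours).
The sixth arrival falls in the interval iff at least 6 events occur there: P(S_6 ≤ t) = P(N ≥ 6) = 1 − P(N ≤ 5) ≈ 0.0980.

0.0980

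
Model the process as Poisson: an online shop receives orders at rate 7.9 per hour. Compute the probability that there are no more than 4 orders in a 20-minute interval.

0.8727

Over the interval, μ = 7.9 × 1/3 ≈ 2.63333 (a 20-minute interval = 1/3 hours).
P(N ≤ 4) = Σ_{j=0}^{4} e^(−μ) μ^j/j! ≈ 0.8727.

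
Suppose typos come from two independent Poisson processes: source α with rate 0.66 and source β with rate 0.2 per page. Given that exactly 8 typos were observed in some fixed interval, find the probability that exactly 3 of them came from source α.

Given the total, each event is independently from source α with probability p = λ_α/(λ_α+λ_β) = 0.66/0.86 ≈ 0.7674.
So K ~ Binomial(8, 0.66/0.86): P(K = 3) = C(8,3) · (0.66/0.86)^3 · (0.2/0.86)^5 ≈ 0.0172.

0.0172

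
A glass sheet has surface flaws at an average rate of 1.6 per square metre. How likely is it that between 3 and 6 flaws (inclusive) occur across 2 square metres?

Over the interval, μ = 1.6 × 2 = 3.2 (2 square metres).
P(3 ≤ N ≤ 6) = Σ_{j=3}^{6} e^(−3.2) · 3.2^j/j! ≈ 0.5755.

0.5755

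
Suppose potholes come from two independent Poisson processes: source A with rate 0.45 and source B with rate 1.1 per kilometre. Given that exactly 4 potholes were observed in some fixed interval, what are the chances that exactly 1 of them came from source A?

0.4151

Given the total, each event is independently from source A with probability p = λ_A/(λ_A+λ_B) = 0.45/1.55 ≈ 0.2903.
So K ~ Binomial(4, 0.45/1.55): P(K = 1) = C(4,1) · (0.45/1.55)^1 · (1.1/1.55)^3 ≈ 0.4151.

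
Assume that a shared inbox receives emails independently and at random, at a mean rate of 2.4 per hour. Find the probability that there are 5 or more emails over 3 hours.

0.8445

Over the interval, μ = 2.4 × 3 = 7.2 (3 hours).
P(N ≥ 5) = 1 − P(N ≤ 4) = 1 − Σ_{j=0}^{4} e^(−μ) μ^j/j! ≈ 0.8445.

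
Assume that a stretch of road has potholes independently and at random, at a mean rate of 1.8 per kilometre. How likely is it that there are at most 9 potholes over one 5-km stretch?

Over the interval, μ = 1.8 × 5 = 9 (a 5-km stretch = 5 kilometres).
P(N ≤ 9) = Σ_{j=0}^{9} e^(−μ) μ^j/j! ≈ 0.5874.

0.5874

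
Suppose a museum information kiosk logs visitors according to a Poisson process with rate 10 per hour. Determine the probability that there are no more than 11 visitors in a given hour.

With mean μ = 10 per hour,
P(N ≤ 11) = Σ_{j=0}^{11} e^(−μ) μ^j/j! ≈ 0.6968.

0.6968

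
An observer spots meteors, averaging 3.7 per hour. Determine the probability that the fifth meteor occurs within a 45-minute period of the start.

Over the interval, μ = 3.7 × 0.75 = 2.775 (a 45-minute period = 0.75 hours).
The fifth arrival falls in the interval iff at least 5 events occur there: P(S_5 ≤ t) = P(N ≥ 5) = 1 − P(N ≤ 4) ≈ 0.1485.

0.1485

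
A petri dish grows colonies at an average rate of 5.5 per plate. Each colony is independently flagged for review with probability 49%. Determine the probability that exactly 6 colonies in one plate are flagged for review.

0.0359

Thinning: the colonies that are flagged for review themselves form a Poisson process with rate 0.49 × 5.5 = 2.695 per plate.
So μ = 2.695.
P(N = 6) = e^(−2.695) · 2.695^6/6! ≈ 0.0359.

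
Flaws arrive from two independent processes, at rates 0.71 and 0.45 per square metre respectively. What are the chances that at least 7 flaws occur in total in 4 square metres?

0.1873

Independent Poisson processes superpose: combined rate λ = 0.71 + 0.45 = 1.16 per square metre.
Over the interval, μ = 1.16 × 4 = 4.64 (4 square metres).
P(N ≥ 7) = 1 − P(N ≤ 6) ≈ 0.1873.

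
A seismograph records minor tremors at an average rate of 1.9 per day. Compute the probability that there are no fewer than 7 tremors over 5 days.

Over the interval, μ = 1.9 × 5 = 9.5 (5 days).
P(N ≥ 7) = 1 − P(N ≤ 6) = 1 − Σ_{j=0}^{6} e^(−μ) μ^j/j! ≈ 0.8351.

0.8351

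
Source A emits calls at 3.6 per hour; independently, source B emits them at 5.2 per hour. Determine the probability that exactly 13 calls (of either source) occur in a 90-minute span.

Independent Poisson processes superpose: combined rate λ = 3.6 + 5.2 = 8.8 per hour.
Over the interval, μ = 8.8 × 1.5 = 13.2 (a 90-minute span = 1.5 hours).
P(N = 13) = e^(−13.2) · 13.2^13/13! ≈ 0.1098.

0.1098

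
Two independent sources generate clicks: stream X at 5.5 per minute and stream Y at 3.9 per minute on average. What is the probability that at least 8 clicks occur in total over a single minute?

0.7208

Independent Poisson processes superpose: combined rate λ = 5.5 + 3.9 = 9.4 per minute.
So μ = 9.4.
P(N ≥ 8) = 1 − P(N ≤ 7) ≈ 0.7208.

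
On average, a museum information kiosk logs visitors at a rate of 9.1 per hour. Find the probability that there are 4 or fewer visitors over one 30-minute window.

0.5226

Over the interval, μ = 9.1 × 0.5 = 4.55 (a 30-minute window = 0.5 hours).
P(N ≤ 4) = Σ_{j=0}^{4} e^(−μ) μ^j/j! ≈ 0.5226.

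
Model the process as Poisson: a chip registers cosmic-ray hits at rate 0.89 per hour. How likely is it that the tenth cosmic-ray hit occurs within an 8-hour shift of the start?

0.1819

Over the interval, μ = 0.89 × 8 = 7.12 (an 8-hour shift = 8 hours).
The tenth arrival falls in the interval iff at least 10 events occur there: P(S_10 ≤ t) = P(N ≥ 10) = 1 − P(N ≤ 9) ≈ 0.1819.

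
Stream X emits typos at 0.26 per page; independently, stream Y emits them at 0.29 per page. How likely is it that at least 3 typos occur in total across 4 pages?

Independent Poisson processes superpose: combined rate λ = 0.26 + 0.29 = 0.55 per page.
Over the interval, μ = 0.55 × 4 = 2.2 (4 pages).
P(N ≥ 3) = 1 − P(N ≤ 2) ≈ 0.3773.

0.3773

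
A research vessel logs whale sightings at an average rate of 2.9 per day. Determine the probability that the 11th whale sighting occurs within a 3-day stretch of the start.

Over the interval, μ = 2.9 × 3 = 8.7 (a 3-day stretch = 3 days).
The 11th arrival falls in the interval iff at least 11 events occur there: P(S_11 ≤ t) = P(N ≥ 11) = 1 − P(N ≤ 10) ≈ 0.2591.

0.2591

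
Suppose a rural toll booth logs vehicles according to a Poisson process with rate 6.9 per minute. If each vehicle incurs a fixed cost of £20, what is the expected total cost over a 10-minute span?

E[N] = 6.9 × 10 = 69 (a 10-minute span = 10 minutes); E[cost] = 69 × £20 = £1380.

£1380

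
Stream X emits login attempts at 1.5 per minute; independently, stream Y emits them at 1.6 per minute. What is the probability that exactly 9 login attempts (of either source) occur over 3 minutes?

0.1311

Independent Poisson processes superpose: combined rate λ = 1.5 + 1.6 = 3.1 per minute.
Over the interval, μ = 3.1 × 3 = 9.3 (3 minutes).
P(N = 9) = e^(−9.3) · 9.3^9/9! ≈ 0.1311.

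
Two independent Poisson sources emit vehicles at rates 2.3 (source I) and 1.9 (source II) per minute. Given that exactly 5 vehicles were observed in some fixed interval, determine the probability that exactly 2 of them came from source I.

0.2776

Given the total, each event is independently from source I with probability p = λ_I/(λ_I+λ_II) = 2.3/4.2 ≈ 0.5476.
So K ~ Binomial(5, 2.3/4.2): P(K = 2) = C(5,2) · (2.3/4.2)^2 · (1.9/4.2)^3 ≈ 0.2776.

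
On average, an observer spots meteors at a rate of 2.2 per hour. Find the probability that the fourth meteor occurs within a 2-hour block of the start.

Over the interval, μ = 2.2 × 2 = 4.4 (a 2-hour block = 2 hours).
The fourth arrival falls in the interval iff at least 4 events occur there: P(S_4 ≤ t) = P(N ≥ 4) = 1 − P(N ≤ 3) ≈ 0.6406.

0.6406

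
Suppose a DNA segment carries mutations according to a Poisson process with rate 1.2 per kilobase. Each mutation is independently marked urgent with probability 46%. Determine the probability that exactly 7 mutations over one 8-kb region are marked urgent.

0.0785

Thinning: the mutations that are marked urgent themselves form a Poisson process with rate 0.46 × 1.2 = 0.552 per kilobase.
Over the interval, μ = 0.552 × 8 = 4.416 (an 8-kb region = 8 kilobases).
P(N = 7) = e^(−4.416) · 4.416^7/7! ≈ 0.0785.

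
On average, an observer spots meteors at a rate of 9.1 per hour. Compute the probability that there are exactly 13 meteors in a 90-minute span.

0.1082

Over the interval, μ = 9.1 × 1.5 = 13.65 (a 90-minute span = 1.5 hours).
P(N = 13) = e^(−μ) μ^13/13! = e^(−13.65) · 13.65^13/6227020800 ≈ 0.1082.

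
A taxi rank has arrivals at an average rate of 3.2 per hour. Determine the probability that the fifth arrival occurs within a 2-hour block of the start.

0.7649

Over the interval, μ = 3.2 × 2 = 6.4 (a 2-hour block = 2 hours).
The fifth arrival falls in the interval iff at least 5 events occur there: P(S_5 ≤ t) = P(N ≥ 5) = 1 − P(N ≤ 4) ≈ 0.7649.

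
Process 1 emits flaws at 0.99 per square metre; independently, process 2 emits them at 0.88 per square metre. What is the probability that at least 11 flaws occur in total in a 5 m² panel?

Independent Poisson processes superpose: combined rate λ = 0.99 + 0.88 = 1.87 per square metre.
Over the interval, μ = 1.87 × 5 = 9.35 (a 5 m² panel = 5 square metres).
P(N ≥ 11) = 1 − P(N ≤ 10) ≈ 0.3362.

0.3362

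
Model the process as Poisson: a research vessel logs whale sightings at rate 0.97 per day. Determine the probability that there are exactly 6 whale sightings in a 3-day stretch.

Over the interval, μ = 0.97 × 3 = 2.91 (a 3-day stretch = 3 days).
P(N = 6) = e^(−μ) μ^6/6! = e^(−2.91) · 2.91^6/720 ≈ 0.0459.

0.0459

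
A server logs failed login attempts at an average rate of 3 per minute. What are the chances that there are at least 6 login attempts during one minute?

With mean μ = 3 per minute,
P(N ≥ 6) = 1 − P(N ≤ 5) = 1 − Σ_{j=0}^{5} e^(−μ) μ^j/j! ≈ 0.0839.

0.0839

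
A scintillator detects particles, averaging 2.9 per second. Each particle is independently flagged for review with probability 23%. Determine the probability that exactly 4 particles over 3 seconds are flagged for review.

Thinning: the particles that are flagged for review themselves form a Poisson process with rate 0.23 × 2.9 = 0.667 per second.
Over the interval, μ = 0.667 × 3 = 2.001 (3 seconds).
P(N = 4) = e^(−2.001) · 2.001^4/4! ≈ 0.0903.

0.0903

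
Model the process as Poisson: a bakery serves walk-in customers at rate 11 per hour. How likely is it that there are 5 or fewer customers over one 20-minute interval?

Over the interval, μ = 11 × 1/3 ≈ 3.66667 (a 20-minute interval = 1/3 hours).
P(N ≤ 5) = Σ_{j=0}^{5} e^(−μ) μ^j/j! ≈ 0.8348.

0.8348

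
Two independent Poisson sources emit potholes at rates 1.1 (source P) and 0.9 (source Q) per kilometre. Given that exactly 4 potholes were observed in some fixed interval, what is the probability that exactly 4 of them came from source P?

0.0915

Given the total, each event is independently from source P with probability p = λ_P/(λ_P+λ_Q) = 1.1/2 = 0.5500.
So K ~ Binomial(4, 1.1/2): P(K = 4) = C(4,4) · (1.1/2)^4 · (0.9/2)^0 ≈ 0.0915.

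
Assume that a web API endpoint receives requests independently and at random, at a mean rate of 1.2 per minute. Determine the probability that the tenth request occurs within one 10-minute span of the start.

0.7576

Over the interval, μ = 1.2 × 10 = 12 (a 10-minute span = 10 minutes).
The tenth arrival falls in the interval iff at least 10 events occur there: P(S_10 ≤ t) = P(N ≥ 10) = 1 − P(N ≤ 9) ≈ 0.7576.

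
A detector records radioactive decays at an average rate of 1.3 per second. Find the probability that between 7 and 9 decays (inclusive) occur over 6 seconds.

0.4027

Over the interval, μ = 1.3 × 6 = 7.8 (6 seconds).
P(7 ≤ N ≤ 9) = Σ_{j=7}^{9} e^(−7.8) · 7.8^j/j! ≈ 0.4027.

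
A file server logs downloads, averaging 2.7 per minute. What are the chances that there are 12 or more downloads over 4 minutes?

0.3969

Over the interval, μ = 2.7 × 4 = 10.8 (4 minutes).
P(N ≥ 12) = 1 − P(N ≤ 11) = 1 − Σ_{j=0}^{11} e^(−μ) μ^j/j! ≈ 0.3969.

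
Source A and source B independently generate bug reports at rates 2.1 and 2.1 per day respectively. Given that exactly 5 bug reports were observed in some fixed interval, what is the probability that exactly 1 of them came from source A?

0.1562

Given the total, each event is independently from source A with probability p = λ_A/(λ_A+λ_B) = 2.1/4.2 = 0.5000.
So K ~ Binomial(5, 2.1/4.2): P(K = 1) = C(5,1) · (2.1/4.2)^1 · (2.1/4.2)^4 ≈ 0.1562.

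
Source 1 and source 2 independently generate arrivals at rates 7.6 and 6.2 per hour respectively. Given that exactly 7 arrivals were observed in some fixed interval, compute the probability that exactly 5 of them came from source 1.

Given the total, each event is independently from source 1 with probability p = λ_1/(λ_1+λ_2) = 7.6/13.8 ≈ 0.5507.
So K ~ Binomial(7, 7.6/13.8): P(K = 5) = C(7,5) · (7.6/13.8)^5 · (6.2/13.8)^2 ≈ 0.2147.

0.2147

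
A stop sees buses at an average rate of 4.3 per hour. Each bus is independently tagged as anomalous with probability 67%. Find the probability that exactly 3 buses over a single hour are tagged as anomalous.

Thinning: the buses that are tagged as anomalous themselves form a Poisson process with rate 0.67 × 4.3 = 2.881 per hour.
So μ = 2.881.
P(N = 3) = e^(−2.881) · 2.881^3/3! ≈ 0.2235.

0.2235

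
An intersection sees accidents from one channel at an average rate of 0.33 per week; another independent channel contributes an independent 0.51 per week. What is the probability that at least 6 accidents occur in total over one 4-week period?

0.1245

Independent Poisson processes superpose: combined rate λ = 0.33 + 0.51 = 0.84 per week.
Over the interval, μ = 0.84 × 4 = 3.36 (a 4-week period = 4 weeks).
P(N ≥ 6) = 1 − P(N ≤ 5) ≈ 0.1245.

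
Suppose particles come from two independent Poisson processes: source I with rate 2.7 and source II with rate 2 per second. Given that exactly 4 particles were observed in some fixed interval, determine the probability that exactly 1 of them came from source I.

Given the total, each event is independently from source I with probability p = λ_I/(λ_I+λ_II) = 2.7/4.7 ≈ 0.5745.
So K ~ Binomial(4, 2.7/4.7): P(K = 1) = C(4,1) · (2.7/4.7)^1 · (2/4.7)^3 ≈ 0.1771.

0.1771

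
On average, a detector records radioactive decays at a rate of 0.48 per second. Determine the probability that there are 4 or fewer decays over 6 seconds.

Over the interval, μ = 0.48 × 6 = 2.88 (6 seconds).
P(N ≤ 4) = Σ_{j=0}^{4} e^(−μ) μ^j/j! ≈ 0.8350.

0.8350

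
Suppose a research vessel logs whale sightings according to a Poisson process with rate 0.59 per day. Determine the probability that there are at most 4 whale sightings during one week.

Over the interval, μ = 0.59 × 7 = 4.13 (a week = 7 days).
P(N ≤ 4) = Σ_{j=0}^{4} e^(−μ) μ^j/j! ≈ 0.6035.

0.6035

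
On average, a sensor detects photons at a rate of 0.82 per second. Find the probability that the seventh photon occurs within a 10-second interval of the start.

0.7104

Over the interval, μ = 0.82 × 10 = 8.2 (a 10-second interval = 10 seconds).
The seventh arrival falls in the interval iff at least 7 events occur there: P(S_7 ≤ t) = P(N ≥ 7) = 1 − P(N ≤ 6) ≈ 0.7104.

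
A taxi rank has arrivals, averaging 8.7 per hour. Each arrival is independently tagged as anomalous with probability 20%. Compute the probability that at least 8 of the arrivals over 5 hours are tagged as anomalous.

0.6398

Thinning: the arrivals that are tagged as anomalous themselves form a Poisson process with rate 0.2 × 8.7 = 1.74 per hour.
Over the interval, μ = 1.74 × 5 = 8.7 (5 hours).
P(N ≥ 8) = 1 − P(N ≤ 7) ≈ 0.6398.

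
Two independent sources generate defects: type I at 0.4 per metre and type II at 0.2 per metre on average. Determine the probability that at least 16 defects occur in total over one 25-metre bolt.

0.4319

Independent Poisson processes superpose: combined rate λ = 0.4 + 0.2 = 0.6 per metre.
Over the interval, μ = 0.6 × 25 = 15 (a 25-metre bolt = 25 metres).
P(N ≥ 16) = 1 − P(N ≤ 15) ≈ 0.4319.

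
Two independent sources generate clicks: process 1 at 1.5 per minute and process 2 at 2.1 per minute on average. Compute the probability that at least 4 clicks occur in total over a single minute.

0.4848

Independent Poisson processes superpose: combined rate λ = 1.5 + 2.1 = 3.6 per minute.
So μ = 3.6.
P(N ≥ 4) = 1 − P(N ≤ 3) ≈ 0.4848.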